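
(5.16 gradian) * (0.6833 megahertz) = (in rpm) 5.289e+05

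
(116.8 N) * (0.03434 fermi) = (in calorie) 9.586e-16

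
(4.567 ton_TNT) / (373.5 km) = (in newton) 5.116e+04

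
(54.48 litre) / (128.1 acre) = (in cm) 1.051e-05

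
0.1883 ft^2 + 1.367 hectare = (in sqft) 1.471e+05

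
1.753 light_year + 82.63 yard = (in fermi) 1.658e+31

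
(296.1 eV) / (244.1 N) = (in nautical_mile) 1.049e-22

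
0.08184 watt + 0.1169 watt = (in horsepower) 0.0002665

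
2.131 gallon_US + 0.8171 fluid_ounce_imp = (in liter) 8.09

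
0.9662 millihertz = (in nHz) 9.662e+05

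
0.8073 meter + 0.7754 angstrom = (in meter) 0.8073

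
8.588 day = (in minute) 1.237e+04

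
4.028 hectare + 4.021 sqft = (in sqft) 4.336e+05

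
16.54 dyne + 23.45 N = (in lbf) 5.272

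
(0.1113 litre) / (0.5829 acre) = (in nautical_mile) 2.548e-11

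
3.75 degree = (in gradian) 4.167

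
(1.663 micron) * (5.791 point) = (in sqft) 3.657e-08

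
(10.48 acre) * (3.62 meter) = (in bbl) 9.657e+05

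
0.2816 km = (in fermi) 2.816e+17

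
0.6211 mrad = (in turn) 9.885e-05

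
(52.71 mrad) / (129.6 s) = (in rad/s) 0.0004067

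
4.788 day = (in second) 4.137e+05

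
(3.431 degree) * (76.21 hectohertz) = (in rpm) 4358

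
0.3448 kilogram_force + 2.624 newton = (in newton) 6.005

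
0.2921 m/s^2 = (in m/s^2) 0.2921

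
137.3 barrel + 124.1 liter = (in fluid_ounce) 7.423e+05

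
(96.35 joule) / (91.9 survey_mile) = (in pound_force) 0.0001465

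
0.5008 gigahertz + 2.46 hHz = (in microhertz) 5.008e+14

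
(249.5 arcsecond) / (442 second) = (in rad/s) 2.737e-06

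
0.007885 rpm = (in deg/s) 0.04731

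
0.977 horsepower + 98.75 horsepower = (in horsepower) 99.73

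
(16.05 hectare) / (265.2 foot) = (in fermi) 1.986e+18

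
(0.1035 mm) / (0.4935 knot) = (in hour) 1.132e-07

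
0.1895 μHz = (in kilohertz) 1.895e-10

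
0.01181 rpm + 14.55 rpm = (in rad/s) 1.525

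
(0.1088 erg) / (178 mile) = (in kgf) 3.873e-15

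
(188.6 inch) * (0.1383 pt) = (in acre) 5.775e-08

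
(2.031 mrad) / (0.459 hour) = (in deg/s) 7.042e-05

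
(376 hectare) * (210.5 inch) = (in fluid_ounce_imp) 7.075e+11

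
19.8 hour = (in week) 0.1179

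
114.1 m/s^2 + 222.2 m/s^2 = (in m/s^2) 336.3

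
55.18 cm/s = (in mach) 0.001621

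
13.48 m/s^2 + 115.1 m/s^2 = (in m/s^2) 128.6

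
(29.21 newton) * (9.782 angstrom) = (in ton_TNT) 6.829e-18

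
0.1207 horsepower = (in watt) 90.01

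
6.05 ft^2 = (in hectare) 5.621e-05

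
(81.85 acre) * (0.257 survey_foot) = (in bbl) 1.632e+05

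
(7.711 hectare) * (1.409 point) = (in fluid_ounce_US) 1.296e+06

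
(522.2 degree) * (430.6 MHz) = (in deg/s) 2.249e+11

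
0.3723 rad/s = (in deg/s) 21.33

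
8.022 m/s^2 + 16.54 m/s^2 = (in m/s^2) 24.56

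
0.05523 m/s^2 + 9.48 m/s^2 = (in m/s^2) 9.535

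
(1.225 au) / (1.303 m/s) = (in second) 1.406e+11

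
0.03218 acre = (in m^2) 130.2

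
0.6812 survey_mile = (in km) 1.096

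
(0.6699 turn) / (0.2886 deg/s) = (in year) 2.65e-05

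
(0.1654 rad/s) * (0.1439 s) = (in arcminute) 81.82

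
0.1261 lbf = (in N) 0.5609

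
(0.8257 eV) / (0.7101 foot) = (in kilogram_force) 6.233e-20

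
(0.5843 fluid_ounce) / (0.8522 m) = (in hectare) 2.028e-09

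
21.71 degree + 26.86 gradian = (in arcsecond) 1.652e+05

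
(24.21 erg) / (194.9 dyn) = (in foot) 0.004075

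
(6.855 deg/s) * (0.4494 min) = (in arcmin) 1.109e+04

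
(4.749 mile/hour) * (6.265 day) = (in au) 7.682e-06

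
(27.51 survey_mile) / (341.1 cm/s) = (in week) 0.02146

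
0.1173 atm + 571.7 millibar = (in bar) 0.6906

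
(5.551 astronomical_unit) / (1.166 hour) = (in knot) 3.846e+08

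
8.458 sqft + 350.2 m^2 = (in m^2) 351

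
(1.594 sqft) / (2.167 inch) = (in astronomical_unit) 1.798e-11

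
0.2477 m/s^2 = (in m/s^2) 0.2477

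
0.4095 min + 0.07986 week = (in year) 0.001532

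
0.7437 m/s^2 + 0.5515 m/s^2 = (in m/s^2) 1.295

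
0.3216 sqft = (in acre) 7.383e-06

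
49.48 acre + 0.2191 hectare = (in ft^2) 2.179e+06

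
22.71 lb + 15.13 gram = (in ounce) 363.9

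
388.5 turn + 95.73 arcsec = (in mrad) 2.441e+06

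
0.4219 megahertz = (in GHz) 0.0004219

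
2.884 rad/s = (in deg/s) 165.2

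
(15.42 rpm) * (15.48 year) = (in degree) 4.517e+10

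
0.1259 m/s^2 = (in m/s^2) 0.1259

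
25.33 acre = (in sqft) 1.103e+06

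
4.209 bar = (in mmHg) 3157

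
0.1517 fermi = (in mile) 9.426e-20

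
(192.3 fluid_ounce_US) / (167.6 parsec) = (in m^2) 1.1e-21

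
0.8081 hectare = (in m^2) 8081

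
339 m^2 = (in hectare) 0.0339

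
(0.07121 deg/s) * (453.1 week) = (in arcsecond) 7.025e+10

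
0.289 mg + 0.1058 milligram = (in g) 0.0003948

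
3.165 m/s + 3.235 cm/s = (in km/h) 11.51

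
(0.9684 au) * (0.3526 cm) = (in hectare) 5.108e+04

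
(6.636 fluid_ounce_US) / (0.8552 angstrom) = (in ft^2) 2.47e+07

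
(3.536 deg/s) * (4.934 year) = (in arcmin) 3.301e+10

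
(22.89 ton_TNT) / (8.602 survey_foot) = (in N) 3.653e+10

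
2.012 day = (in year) 0.005512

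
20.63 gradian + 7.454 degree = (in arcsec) 9.368e+04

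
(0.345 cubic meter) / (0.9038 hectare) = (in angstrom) 3.817e+05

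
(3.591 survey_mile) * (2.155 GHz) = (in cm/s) 1.245e+15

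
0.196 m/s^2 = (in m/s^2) 0.196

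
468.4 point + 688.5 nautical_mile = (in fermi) 1.275e+21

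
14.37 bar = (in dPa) 1.437e+07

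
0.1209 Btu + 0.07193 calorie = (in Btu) 0.1212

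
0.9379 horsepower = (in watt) 699.4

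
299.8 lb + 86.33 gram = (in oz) 4800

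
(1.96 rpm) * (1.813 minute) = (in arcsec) 4.605e+06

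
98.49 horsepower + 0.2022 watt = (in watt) 7.344e+04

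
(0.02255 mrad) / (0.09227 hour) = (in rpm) 6.483e-07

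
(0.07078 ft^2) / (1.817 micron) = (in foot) 1.187e+04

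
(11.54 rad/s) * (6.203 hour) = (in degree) 1.476e+07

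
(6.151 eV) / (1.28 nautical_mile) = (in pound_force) 9.346e-23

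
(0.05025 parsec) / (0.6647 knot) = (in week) 7.497e+09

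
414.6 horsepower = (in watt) 3.092e+05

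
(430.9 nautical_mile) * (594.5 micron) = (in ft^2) 5107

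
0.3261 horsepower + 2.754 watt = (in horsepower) 0.3298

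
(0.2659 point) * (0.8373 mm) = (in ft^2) 8.454e-07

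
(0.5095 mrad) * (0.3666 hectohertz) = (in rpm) 0.1784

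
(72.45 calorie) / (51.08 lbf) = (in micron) 1.334e+06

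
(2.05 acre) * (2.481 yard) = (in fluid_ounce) 6.364e+08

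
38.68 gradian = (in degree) 34.81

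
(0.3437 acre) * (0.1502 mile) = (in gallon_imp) 7.396e+07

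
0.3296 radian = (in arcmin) 1133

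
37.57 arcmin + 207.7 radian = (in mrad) 2.077e+05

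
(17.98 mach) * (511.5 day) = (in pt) 7.669e+14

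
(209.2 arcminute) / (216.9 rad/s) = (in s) 0.0002806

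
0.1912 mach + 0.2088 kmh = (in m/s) 65.16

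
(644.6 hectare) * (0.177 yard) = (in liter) 1.043e+09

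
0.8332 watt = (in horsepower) 0.001117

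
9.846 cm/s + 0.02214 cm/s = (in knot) 0.1918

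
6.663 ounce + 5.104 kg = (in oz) 186.7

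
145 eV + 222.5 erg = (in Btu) 2.109e-08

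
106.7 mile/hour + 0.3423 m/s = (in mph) 107.5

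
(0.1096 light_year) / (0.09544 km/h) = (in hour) 1.086e+13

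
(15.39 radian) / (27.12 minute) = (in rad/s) 0.009458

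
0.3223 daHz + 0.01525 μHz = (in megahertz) 3.223e-06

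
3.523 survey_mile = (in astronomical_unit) 3.79e-08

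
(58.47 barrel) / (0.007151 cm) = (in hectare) 13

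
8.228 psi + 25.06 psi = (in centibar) 229.5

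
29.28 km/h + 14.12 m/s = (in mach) 0.06535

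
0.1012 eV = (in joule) 1.621e-20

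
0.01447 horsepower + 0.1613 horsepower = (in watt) 131.1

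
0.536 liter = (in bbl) 0.003371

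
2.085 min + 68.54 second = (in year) 6.14e-06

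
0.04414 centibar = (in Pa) 44.14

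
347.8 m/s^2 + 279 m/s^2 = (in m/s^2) 626.8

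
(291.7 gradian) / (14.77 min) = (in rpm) 0.04937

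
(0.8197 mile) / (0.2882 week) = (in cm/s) 0.7568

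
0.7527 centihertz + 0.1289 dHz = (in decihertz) 0.2042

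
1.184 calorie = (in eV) 3.092e+19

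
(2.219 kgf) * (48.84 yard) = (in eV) 6.066e+21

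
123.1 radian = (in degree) 7053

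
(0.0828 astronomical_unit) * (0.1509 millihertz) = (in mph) 4.181e+06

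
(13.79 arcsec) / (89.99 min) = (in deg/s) 7.094e-07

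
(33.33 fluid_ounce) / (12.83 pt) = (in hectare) 2.178e-05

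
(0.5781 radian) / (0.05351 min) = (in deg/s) 10.32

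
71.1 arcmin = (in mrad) 20.68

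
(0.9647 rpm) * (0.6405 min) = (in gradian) 247.2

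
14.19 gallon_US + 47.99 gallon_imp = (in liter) 271.9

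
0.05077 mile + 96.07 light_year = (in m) 9.089e+17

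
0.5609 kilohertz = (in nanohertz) 5.609e+11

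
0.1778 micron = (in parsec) 5.762e-24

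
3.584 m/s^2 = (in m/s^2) 3.584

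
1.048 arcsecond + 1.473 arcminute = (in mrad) 0.4336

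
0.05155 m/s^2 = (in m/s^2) 0.05155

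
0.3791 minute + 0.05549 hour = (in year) 7.056e-06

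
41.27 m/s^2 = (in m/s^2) 41.27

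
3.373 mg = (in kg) 3.373e-06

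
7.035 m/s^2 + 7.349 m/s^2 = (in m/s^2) 14.38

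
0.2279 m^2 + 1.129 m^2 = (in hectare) 0.0001357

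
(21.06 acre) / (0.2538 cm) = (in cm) 3.358e+09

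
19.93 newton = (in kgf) 2.032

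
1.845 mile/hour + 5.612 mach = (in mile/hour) 4276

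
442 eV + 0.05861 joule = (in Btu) 5.555e-05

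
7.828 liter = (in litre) 7.828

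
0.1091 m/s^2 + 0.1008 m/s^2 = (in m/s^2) 0.2099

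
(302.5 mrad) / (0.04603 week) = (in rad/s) 1.087e-05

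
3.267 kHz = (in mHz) 3.267e+06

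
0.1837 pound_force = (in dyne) 8.171e+04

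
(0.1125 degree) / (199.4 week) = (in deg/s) 9.329e-10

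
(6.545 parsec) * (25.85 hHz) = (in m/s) 5.221e+20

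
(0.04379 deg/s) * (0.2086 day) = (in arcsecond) 2.841e+06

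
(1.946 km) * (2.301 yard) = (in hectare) 0.4094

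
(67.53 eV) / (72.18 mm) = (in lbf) 3.37e-17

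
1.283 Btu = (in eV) 8.449e+21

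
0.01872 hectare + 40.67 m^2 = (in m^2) 227.9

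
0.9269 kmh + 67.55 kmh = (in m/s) 19.02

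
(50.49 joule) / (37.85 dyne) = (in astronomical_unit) 8.917e-07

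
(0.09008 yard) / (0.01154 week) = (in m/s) 1.18e-05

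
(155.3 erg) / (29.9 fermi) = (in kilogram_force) 5.296e+07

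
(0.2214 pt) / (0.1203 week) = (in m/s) 1.073e-09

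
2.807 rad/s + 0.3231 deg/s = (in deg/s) 161.2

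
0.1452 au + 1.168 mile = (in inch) 8.552e+11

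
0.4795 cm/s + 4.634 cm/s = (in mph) 0.1144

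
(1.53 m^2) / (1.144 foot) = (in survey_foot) 14.4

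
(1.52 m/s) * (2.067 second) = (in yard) 3.436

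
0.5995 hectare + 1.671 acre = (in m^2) 1.276e+04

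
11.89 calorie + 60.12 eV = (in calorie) 11.89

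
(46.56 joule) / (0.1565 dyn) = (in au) 0.0001989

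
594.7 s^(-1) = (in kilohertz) 0.5947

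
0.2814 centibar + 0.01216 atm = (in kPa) 1.514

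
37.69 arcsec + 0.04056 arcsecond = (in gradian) 0.01165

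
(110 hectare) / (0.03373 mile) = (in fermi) 2.026e+19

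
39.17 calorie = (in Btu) 0.1553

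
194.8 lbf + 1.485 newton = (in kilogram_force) 88.51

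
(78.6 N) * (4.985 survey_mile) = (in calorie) 1.507e+05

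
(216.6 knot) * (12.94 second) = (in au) 9.638e-09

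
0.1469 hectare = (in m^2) 1469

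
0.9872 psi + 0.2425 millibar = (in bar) 0.06831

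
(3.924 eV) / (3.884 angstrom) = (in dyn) 0.0001619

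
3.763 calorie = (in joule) 15.74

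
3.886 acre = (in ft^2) 1.693e+05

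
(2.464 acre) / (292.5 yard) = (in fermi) 3.728e+16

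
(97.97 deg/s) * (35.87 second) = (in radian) 61.33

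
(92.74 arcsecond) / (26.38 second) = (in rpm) 0.0001628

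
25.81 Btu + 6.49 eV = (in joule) 2.723e+04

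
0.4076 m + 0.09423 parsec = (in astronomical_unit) 1.944e+04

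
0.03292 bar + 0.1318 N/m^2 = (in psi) 0.4775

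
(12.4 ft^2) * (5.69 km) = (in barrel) 4.123e+04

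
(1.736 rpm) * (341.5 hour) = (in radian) 2.235e+05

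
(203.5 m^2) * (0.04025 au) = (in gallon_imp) 2.695e+14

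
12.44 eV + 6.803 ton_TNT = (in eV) 1.777e+29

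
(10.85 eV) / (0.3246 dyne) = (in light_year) 5.661e-29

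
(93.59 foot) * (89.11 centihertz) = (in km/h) 91.51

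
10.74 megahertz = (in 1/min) 6.444e+08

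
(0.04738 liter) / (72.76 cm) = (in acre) 1.609e-08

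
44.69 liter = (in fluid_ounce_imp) 1573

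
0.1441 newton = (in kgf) 0.01469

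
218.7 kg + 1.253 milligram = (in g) 2.187e+05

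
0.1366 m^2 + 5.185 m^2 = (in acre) 0.001315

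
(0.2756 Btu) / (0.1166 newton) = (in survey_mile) 1.55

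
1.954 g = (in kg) 0.001954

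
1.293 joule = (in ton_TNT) 3.09e-10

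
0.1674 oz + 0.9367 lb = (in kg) 0.4296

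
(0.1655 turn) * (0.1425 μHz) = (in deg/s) 8.49e-06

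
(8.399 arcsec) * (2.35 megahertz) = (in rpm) 913.8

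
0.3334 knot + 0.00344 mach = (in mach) 0.003944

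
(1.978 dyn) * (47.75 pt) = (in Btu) 3.158e-10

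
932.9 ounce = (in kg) 26.45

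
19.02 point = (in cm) 0.671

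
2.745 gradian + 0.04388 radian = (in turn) 0.01385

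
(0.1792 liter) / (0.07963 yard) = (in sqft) 0.02649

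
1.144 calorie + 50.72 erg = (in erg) 4.787e+07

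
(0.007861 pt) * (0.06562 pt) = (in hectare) 6.42e-15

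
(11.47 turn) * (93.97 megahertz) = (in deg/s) 3.88e+11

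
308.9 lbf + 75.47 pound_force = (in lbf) 384.4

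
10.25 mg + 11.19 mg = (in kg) 2.144e-05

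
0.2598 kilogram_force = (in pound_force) 0.5728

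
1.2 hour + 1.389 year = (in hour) 1.217e+04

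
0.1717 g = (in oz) 0.006057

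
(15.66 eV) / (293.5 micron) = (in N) 8.549e-15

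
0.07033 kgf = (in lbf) 0.1551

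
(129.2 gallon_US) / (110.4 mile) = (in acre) 6.802e-10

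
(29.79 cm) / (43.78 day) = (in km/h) 2.835e-07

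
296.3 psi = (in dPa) 2.043e+07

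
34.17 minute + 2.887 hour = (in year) 0.0003946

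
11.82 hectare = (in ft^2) 1.272e+06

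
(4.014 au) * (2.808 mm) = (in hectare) 1.686e+05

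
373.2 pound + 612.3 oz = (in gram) 1.866e+05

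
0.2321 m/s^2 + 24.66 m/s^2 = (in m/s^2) 24.89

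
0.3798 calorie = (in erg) 1.589e+07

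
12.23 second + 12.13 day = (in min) 1.747e+04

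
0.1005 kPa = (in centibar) 0.1005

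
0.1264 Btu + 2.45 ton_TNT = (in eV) 6.398e+28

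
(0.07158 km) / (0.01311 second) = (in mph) 1.221e+04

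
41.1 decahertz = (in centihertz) 4.11e+04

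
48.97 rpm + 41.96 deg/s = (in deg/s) 335.8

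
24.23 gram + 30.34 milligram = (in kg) 0.02426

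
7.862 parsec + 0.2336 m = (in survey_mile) 1.507e+14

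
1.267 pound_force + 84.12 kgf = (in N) 830.6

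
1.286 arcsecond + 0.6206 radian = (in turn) 0.09877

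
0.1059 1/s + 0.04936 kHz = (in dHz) 494.7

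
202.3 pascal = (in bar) 0.002023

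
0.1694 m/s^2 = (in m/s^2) 0.1694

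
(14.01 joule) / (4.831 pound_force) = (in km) 0.000652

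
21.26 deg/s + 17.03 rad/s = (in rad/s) 17.4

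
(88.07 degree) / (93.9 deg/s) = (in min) 0.01563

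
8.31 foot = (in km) 0.002533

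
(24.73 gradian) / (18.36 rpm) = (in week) 3.341e-07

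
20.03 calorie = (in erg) 8.381e+08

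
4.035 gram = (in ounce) 0.1423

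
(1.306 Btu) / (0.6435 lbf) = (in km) 0.4814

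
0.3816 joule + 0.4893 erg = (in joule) 0.3816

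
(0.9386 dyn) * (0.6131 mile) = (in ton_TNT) 2.213e-12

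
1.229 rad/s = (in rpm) 11.74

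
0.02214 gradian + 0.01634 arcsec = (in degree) 0.01993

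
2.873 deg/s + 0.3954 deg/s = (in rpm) 0.5447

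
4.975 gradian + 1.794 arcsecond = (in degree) 4.478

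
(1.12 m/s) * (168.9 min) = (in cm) 1.135e+06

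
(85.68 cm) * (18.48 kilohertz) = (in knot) 3.078e+04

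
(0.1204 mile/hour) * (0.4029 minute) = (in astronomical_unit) 8.698e-12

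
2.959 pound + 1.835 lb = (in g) 2175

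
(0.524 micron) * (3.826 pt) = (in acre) 1.748e-13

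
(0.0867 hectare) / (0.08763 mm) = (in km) 9894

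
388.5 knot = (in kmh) 719.5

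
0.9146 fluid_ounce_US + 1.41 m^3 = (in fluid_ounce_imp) 4.963e+04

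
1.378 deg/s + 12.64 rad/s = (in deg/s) 725.6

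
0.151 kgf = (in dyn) 1.481e+05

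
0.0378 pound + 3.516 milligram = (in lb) 0.03781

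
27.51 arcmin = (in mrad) 8.002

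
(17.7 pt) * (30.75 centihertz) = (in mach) 5.639e-06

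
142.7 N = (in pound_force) 32.08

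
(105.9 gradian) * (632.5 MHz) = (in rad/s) 1.052e+09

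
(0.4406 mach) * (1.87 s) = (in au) 1.875e-09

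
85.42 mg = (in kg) 8.542e-05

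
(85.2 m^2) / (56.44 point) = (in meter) 4279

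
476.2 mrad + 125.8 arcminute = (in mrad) 512.8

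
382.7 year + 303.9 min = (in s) 1.207e+10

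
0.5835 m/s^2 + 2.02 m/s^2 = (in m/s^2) 2.603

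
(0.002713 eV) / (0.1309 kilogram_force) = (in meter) 3.386e-22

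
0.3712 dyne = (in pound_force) 8.345e-07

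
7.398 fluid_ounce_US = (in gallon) 0.0578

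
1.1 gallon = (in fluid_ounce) 140.8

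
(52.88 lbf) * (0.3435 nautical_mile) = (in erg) 1.496e+12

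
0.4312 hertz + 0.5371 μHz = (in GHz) 4.312e-10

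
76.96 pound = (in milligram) 3.491e+07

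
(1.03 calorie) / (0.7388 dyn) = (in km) 583.3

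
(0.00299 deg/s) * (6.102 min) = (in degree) 1.095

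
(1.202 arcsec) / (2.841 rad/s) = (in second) 2.051e-06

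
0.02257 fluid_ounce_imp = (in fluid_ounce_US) 0.02168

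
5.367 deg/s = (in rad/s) 0.09367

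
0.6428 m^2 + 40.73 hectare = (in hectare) 40.73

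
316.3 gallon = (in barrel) 7.531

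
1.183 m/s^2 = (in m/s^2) 1.183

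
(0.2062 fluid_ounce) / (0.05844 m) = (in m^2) 0.0001043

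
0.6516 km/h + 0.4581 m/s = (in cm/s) 63.91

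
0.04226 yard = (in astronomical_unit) 2.583e-13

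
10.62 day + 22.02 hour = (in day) 11.54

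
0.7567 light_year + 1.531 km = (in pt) 2.029e+19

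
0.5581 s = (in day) 6.459e-06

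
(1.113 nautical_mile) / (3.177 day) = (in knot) 0.0146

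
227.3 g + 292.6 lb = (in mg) 1.329e+08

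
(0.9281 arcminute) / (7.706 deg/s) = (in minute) 3.346e-05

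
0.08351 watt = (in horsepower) 0.000112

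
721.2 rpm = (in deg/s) 4327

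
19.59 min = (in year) 3.727e-05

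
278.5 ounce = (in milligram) 7.895e+06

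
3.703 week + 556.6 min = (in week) 3.758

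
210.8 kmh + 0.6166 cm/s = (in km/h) 210.8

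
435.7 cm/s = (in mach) 0.0128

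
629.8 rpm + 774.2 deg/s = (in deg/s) 4553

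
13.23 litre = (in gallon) 3.495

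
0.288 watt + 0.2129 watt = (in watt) 0.5009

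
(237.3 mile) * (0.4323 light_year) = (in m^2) 1.562e+21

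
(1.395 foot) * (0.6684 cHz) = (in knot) 0.005524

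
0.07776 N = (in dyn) 7776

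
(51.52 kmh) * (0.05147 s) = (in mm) 736.6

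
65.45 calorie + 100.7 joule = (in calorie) 89.52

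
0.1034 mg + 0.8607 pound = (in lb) 0.8607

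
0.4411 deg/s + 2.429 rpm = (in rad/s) 0.2621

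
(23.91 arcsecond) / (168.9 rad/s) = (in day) 7.943e-12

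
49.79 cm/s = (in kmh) 1.792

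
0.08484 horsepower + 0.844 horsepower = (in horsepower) 0.9288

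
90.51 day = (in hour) 2172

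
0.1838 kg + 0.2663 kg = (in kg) 0.4501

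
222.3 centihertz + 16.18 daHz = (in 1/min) 9841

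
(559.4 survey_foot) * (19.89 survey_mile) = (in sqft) 5.875e+07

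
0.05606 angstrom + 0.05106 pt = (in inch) 0.0007092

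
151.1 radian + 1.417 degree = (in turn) 24.05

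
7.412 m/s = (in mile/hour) 16.58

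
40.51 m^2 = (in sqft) 436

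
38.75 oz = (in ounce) 38.75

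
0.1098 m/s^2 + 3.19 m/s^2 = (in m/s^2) 3.3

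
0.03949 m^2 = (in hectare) 3.949e-06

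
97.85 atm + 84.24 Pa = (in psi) 1438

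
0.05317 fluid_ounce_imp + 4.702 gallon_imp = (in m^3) 0.02138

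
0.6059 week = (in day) 4.241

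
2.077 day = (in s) 1.795e+05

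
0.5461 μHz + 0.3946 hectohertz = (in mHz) 3.946e+04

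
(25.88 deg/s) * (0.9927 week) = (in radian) 2.712e+05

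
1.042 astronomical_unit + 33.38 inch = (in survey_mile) 9.686e+07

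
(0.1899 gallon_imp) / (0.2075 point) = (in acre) 0.002914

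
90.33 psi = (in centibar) 622.8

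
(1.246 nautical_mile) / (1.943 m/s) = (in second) 1188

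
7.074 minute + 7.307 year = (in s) 2.304e+08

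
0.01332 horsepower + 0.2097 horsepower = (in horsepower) 0.223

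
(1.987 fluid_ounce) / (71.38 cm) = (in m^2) 8.232e-05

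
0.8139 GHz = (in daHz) 8.139e+07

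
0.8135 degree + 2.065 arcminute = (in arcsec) 3052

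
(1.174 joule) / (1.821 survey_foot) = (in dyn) 2.115e+05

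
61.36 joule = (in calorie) 14.67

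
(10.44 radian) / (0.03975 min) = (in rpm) 41.8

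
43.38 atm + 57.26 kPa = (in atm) 43.95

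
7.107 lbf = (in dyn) 3.161e+06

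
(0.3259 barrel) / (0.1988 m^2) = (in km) 0.0002606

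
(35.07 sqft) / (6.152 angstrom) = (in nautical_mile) 2.86e+06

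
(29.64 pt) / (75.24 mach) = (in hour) 1.134e-10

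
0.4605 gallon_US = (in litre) 1.743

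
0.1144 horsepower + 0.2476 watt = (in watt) 85.56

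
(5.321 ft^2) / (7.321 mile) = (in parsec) 1.36e-21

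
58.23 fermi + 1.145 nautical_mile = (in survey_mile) 1.318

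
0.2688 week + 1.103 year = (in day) 404.5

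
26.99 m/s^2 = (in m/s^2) 26.99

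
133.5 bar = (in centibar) 1.335e+04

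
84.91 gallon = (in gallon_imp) 70.7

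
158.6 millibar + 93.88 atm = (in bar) 95.28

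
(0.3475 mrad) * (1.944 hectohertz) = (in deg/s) 3.871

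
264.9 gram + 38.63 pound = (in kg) 17.79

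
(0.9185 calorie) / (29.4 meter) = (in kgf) 0.01333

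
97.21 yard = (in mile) 0.05523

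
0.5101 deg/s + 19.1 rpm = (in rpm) 19.19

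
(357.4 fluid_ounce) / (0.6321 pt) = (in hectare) 0.00474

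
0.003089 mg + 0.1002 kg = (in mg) 1.002e+05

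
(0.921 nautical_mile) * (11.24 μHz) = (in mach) 5.631e-05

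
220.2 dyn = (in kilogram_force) 0.0002245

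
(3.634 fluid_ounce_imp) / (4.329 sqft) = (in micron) 256.7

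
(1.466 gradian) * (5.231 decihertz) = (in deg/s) 0.6902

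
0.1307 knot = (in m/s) 0.06724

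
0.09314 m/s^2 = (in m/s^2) 0.09314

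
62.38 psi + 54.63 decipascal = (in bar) 4.301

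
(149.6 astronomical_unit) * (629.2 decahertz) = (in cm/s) 1.408e+19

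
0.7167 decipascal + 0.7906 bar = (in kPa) 79.06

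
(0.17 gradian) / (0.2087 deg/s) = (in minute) 0.01222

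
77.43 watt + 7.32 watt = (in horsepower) 0.1137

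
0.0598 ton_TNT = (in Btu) 2.371e+05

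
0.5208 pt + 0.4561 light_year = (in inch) 1.699e+17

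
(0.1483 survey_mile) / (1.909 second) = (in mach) 0.3672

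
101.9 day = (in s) 8.804e+06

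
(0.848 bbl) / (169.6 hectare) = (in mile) 4.94e-11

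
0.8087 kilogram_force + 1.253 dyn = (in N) 7.931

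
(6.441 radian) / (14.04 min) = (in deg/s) 0.4381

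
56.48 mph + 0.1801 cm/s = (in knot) 49.08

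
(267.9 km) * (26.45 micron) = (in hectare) 0.0007086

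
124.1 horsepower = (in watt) 9.254e+04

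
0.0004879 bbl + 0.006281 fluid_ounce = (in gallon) 0.02054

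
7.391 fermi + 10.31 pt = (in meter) 0.003637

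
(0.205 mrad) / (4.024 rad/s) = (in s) 5.094e-05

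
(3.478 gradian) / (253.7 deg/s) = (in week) 2.04e-08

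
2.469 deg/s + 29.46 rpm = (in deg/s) 179.2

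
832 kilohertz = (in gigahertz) 0.000832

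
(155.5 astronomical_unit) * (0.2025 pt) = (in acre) 4.106e+05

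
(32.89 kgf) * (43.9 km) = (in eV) 8.838e+25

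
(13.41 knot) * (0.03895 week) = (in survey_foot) 5.332e+05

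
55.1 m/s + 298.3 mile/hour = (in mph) 421.6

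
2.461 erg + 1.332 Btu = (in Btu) 1.332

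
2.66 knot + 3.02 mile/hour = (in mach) 0.007984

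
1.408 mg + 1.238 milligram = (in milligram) 2.646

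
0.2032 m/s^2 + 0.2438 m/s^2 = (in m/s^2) 0.447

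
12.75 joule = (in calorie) 3.047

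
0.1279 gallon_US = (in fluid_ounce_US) 16.37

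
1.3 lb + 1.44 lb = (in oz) 43.84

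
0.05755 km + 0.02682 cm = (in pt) 1.631e+05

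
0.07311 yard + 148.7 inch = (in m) 3.844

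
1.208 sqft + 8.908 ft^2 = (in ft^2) 10.12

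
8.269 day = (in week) 1.181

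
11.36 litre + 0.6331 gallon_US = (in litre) 13.76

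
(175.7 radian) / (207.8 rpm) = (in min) 0.1346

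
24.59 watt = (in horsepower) 0.03298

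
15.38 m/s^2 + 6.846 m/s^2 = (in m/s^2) 22.23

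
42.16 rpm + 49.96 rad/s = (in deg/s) 3115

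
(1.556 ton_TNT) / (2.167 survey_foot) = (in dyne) 9.857e+14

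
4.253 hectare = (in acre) 10.51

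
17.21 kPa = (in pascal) 1.721e+04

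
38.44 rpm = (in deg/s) 230.6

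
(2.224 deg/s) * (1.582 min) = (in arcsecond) 7.6e+05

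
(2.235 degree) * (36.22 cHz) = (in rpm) 0.1349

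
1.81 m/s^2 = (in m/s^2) 1.81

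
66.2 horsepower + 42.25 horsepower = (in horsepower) 108.5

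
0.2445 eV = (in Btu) 3.713e-23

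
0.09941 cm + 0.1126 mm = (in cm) 0.1107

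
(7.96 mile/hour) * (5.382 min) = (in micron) 1.149e+09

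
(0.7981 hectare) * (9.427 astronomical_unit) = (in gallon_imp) 2.476e+18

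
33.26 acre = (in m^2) 1.346e+05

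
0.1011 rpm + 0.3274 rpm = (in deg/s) 2.571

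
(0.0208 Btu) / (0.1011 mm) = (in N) 2.171e+05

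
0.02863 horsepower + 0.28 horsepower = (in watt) 230.1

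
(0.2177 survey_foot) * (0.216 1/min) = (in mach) 7.016e-07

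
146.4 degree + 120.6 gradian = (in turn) 0.7082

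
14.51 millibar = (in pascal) 1451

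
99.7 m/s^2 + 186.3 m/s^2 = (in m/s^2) 286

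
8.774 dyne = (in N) 8.774e-05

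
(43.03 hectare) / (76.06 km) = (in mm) 5657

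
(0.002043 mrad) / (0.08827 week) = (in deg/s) 2.193e-09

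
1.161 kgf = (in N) 11.39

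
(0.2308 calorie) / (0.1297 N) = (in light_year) 7.87e-16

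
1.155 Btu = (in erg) 1.219e+10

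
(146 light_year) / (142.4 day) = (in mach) 3.297e+08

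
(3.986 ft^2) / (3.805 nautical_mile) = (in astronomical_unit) 3.513e-16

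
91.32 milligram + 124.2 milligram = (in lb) 0.0004751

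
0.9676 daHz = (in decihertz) 96.76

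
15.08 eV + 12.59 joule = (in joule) 12.59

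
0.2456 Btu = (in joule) 259.1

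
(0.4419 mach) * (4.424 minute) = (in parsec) 1.294e-12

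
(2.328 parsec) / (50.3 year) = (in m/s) 4.529e+07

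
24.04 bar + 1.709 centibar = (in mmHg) 1.804e+04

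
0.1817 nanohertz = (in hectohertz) 1.817e-12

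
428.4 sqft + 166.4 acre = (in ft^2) 7.249e+06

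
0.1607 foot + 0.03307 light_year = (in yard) 3.422e+14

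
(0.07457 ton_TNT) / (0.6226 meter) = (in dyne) 5.011e+13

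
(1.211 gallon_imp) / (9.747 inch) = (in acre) 5.495e-06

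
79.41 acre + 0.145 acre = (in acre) 79.55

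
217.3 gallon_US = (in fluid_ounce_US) 2.781e+04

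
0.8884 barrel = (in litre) 141.2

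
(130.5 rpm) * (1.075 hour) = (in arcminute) 1.818e+08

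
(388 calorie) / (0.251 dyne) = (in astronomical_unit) 0.004323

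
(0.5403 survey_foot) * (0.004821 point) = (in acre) 6.921e-11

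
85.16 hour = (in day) 3.548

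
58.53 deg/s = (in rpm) 9.755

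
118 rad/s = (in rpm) 1127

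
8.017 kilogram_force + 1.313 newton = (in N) 79.93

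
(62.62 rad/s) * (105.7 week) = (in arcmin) 1.376e+13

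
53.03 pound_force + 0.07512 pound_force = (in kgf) 24.09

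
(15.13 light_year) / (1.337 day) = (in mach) 3.639e+09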